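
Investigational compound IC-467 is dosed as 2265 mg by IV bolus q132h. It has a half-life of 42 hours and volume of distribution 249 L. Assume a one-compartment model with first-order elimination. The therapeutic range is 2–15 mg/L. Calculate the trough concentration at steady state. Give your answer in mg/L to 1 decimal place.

Over one 132-h interval, 132/42 ≈ 3.1429 half-lives elapse, leaving f ≈ 0.1132 of each dose.
Accumulation ratio R = 1/(1 − f) ≈ 1/0.8868 ≈ 1.1276.
Single-dose peak C₀ = D/Vd = 2265/249 ≈ 9.096 mg/L.
Steady-state peak Cmax,ss = C₀·R ≈ 9.096 × 1.1276 ≈ 10.257 mg/L.
Steady-state trough Cmin,ss = Cmax,ss·f ≈ 10.257 × 0.1132 ≈ 1.161 mg/L.
Trough 1.2 mg/L vs MEC 2 mg/L: subtherapeutic.

1.2 mg/L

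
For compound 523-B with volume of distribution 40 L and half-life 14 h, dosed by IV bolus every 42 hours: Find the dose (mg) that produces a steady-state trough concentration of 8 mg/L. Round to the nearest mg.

2240 mg

τ/t½ = 42/14 ≈ 3, so f = (1/2)^(42/14) ≈ 0.125000.
Cmin,ss = (D/Vd)·f/(1−f), so D = Cmin,ss·Vd·(1−f)/f.
D = 8 × 40 × (1−f)/f ≈ 8 × 40 × 7.00000 ≈ 2240.00 mg.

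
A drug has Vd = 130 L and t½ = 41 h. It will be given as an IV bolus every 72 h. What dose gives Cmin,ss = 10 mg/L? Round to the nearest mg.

3091 mg

τ/t½ = 72/41 ≈ 1.7561, so f = (1/2)^(72/41) ≈ 0.296048.
Cmin,ss = (D/Vd)·f/(1−f), so D = Cmin,ss·Vd·(1−f)/f.
D = 10 × 130 × (1−f)/f ≈ 10 × 130 × 2.37783 ≈ 3091.18 mg.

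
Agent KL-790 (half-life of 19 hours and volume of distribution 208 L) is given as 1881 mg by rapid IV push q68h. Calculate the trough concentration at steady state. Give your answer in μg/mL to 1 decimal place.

Over one 68-h interval, 68/19 ≈ 3.5789 half-lives elapse, leaving f ≈ 0.0837 of each dose.
At steady state, accumulation factor R = 1/(1 − e^(−kτ)) ≈ 1.0913.
Each bolus raises the concentration by D/Vd = 1881/208 ≈ 9.043 μg/mL.
Cmax,ss = C₀/(1 − f) ≈ 9.043/0.9163 ≈ 9.869 μg/mL.
Steady-state trough Cmin,ss = Cmax,ss·f ≈ 9.869 × 0.0837 ≈ 0.826 μg/mL.

0.8 μg/mL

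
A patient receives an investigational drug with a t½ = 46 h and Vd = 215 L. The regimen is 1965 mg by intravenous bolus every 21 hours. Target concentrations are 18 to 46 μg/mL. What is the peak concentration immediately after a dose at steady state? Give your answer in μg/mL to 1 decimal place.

33.7 μg/mL

τ/t½ = 21/46 ≈ 0.45652, so fraction remaining f = (1/2)^(21/46) ≈ 0.7287.
At steady state, accumulation factor R = 1/(1 − e^(−kτ)) ≈ 3.6860.
Single-dose peak C₀ = D/Vd = 1965/215 ≈ 9.140 μg/mL.
Steady-state peak Cmax,ss = C₀·R ≈ 9.140 × 3.6860 ≈ 33.690 μg/mL.
Peak 33.7 μg/mL vs MTC 46 μg/mL: below toxic threshold.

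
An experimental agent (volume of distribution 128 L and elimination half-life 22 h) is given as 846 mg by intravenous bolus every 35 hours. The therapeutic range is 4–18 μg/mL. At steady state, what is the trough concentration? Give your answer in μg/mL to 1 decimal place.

3.3 μg/mL

k = ln2/t½ = ln2/22 ≈ 0.031507 h⁻¹; fraction remaining f = e^(−kτ) = e^(−0.031507×35) ≈ 0.3320.
Accumulation ratio R = 1/(1 − f) ≈ 1/0.6680 ≈ 1.4970.
Each bolus raises the concentration by D/Vd = 846/128 ≈ 6.609 μg/mL.
Cmax,ss = C₀/(1 − f) ≈ 6.609/0.6680 ≈ 9.894 μg/mL.
One interval later, Cmin,ss = Cmax,ss·e^(−kτ) ≈ 9.894 × 0.3320 ≈ 3.285 μg/mL.
Trough 3.3 μg/mL vs MEC 4 μg/mL: subtherapeutic.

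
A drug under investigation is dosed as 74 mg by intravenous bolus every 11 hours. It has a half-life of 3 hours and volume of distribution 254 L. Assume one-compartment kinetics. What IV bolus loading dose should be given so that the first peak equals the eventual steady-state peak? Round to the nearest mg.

80 mg

f = (1/2)^(11/3) ≈ 0.078745; accumulation ratio R = 1/(1−f) ≈ 1.08548.
Loading dose to hit Cmax,ss on first dose: D_load = D_maint·R ≈ 74 × 1.08548 ≈ 80.33 mg.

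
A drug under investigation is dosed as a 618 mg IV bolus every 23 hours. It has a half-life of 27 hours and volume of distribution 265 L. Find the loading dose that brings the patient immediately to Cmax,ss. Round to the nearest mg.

f = (1/2)^(23/27) ≈ 0.554073; accumulation ratio R = 1/(1−f) ≈ 2.24252.
Loading dose to hit Cmax,ss on first dose: D_load = D_maint·R ≈ 618 × 2.24252 ≈ 1385.88 mg.

1386 mg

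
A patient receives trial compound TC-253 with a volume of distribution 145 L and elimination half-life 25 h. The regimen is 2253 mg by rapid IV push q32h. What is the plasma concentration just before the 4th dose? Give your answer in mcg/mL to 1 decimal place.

10.1 mcg/mL

f = (1/2)^(τ/t½) = (1/2)^(32/25) ≈ 0.4118.
C₀ = D/Vd = 2253/145 ≈ 15.538 mcg/mL.
Before the 4th dose, 3 doses have been given. Superposition: Cmin = C₀·(f + f² + … + f^3).
≈ 15.538 × (0.4118 + 0.1696 + 0.0698) ≈ 15.538 × 0.6512 ≈ 10.118 mcg/mL.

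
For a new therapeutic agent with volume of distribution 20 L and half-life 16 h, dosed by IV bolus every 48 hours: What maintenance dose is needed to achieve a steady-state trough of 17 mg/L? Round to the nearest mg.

τ/t½ = 48/16 ≈ 3, so f = (1/2)^(48/16) ≈ 0.125000.
Cmin,ss = (D/Vd)·f/(1−f), so D = Cmin,ss·Vd·(1−f)/f.
D = 17 × 20 × (1−f)/f ≈ 17 × 20 × 7.00000 ≈ 2380.00 mg.

2380 mg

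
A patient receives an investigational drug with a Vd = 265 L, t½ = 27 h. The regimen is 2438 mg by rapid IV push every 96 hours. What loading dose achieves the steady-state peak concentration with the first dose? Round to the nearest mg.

f = (1/2)^(96/27) ≈ 0.085049; accumulation ratio R = 1/(1−f) ≈ 1.09295.
Loading dose to hit Cmax,ss on first dose: D_load = D_maint·R ≈ 2438 × 1.09295 ≈ 2664.61 mg.

2665 mg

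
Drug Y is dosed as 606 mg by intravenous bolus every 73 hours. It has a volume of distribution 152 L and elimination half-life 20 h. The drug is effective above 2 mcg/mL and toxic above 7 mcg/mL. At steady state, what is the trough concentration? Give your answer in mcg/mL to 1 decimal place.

Over one 73-h interval, 73/20 ≈ 3.65 half-lives elapse, leaving f ≈ 0.0797 of each dose.
Accumulation ratio R = 1/(1 − f) ≈ 1/0.9203 ≈ 1.0866.
Single-dose peak C₀ = D/Vd = 606/152 ≈ 3.987 mcg/mL.
Cmax,ss = C₀/(1 − f) ≈ 3.987/0.9203 ≈ 4.332 mcg/mL.
Steady-state trough Cmin,ss = Cmax,ss·f ≈ 4.332 × 0.0797 ≈ 0.345 mcg/mL.
Trough 0.3 mcg/mL vs MEC 2 mcg/mL: subtherapeutic.

0.3 mcg/mL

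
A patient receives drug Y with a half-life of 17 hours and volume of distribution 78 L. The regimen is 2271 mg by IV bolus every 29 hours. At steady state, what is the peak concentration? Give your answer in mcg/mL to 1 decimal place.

42.0 mcg/mL

τ/t½ = 29/17 ≈ 1.7059, so fraction remaining f = (1/2)^(29/17) ≈ 0.3065.
At steady state, accumulation factor R = 1/(1 − e^(−kτ)) ≈ 1.4420.
Each bolus raises the concentration by D/Vd = 2271/78 ≈ 29.115 mcg/mL.
Cmax,ss = C₀/(1 − f) ≈ 29.115/0.6935 ≈ 41.983 mcg/mL.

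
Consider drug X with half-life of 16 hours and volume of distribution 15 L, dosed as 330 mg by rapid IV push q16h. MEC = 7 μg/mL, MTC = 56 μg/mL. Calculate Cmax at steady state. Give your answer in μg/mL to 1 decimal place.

44.0 μg/mL

The dosing interval is 1 half-life, so f = 2^(−1) = 0.5.
At steady state, R = 1/(1 − 0.5) = 2/1.
Single-dose peak C₀ = D/Vd = 330/15 = 22 μg/mL.
Steady-state peak Cmax,ss = C₀·R = 22 × 2/1 ≈ 44.000 μg/mL.
Peak 44.0 μg/mL vs MTC 56 μg/mL: below toxic threshold.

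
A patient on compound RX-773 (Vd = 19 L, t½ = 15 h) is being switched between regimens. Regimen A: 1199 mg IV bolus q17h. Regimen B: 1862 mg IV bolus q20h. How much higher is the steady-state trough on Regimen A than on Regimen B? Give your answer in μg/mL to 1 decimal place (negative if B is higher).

Regimen A: f = (1/2)^(17/15) ≈ 0.4559; Cmin,ss = (1199/19)·f/(1−f) ≈ 52.876 μg/mL.
Regimen B: f = (1/2)^(20/15) ≈ 0.3969; Cmin,ss = (1862/19)·f/(1−f) ≈ 64.494 μg/mL.
Difference ≈ 52.876 − 64.494 ≈ -11.618 μg/mL.

-11.6 μg/mL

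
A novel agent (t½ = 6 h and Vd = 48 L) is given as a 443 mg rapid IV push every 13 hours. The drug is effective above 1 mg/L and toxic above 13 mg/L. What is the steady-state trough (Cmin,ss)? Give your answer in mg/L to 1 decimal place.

2.6 mg/L

Over one 13-h interval, 13/6 ≈ 2.1667 half-lives elapse, leaving f ≈ 0.2227 of each dose.
Accumulation ratio R = 1/(1 − f) ≈ 1/0.7773 ≈ 1.2865.
Each bolus raises the concentration by D/Vd = 443/48 ≈ 9.229 mg/L.
Steady-state peak Cmax,ss = C₀·R ≈ 9.229 × 1.2865 ≈ 11.873 mg/L.
One interval later, Cmin,ss = Cmax,ss·e^(−kτ) ≈ 11.873 × 0.2227 ≈ 2.644 mg/L.
Trough 2.6 mg/L vs MEC 1 mg/L: adequate.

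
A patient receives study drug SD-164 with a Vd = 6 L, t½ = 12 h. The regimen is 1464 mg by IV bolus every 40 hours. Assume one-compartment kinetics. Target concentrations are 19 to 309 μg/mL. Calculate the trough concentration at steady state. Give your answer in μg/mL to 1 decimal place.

τ/t½ = 40/12 ≈ 3.3333, so fraction remaining f = (1/2)^(40/12) ≈ 0.0992.
Single-dose peak C₀ = D/Vd = 1464/6 ≈ 244.000 μg/mL.
Steady-state trough Cmin,ss = C₀·f/(1−f) ≈ 244.000 × 0.0992/0.9008 ≈ 26.870 μg/mL.
Trough 26.9 μg/mL vs MEC 19 μg/mL: adequate.

26.9 μg/mL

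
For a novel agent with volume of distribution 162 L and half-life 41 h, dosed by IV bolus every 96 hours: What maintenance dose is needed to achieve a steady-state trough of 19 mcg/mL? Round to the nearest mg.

τ/t½ = 96/41 ≈ 2.3415, so f = (1/2)^(96/41) ≈ 0.197310.
Cmin,ss = (D/Vd)·f/(1−f), so D = Cmin,ss·Vd·(1−f)/f.
D = 19 × 162 × (1−f)/f ≈ 19 × 162 × 4.06817 ≈ 12521.83 mg.

12522 mg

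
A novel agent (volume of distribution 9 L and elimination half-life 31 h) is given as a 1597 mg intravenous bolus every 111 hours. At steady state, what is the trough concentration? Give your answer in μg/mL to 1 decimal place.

16.2 μg/mL

Over one 111-h interval, 111/31 ≈ 3.5806 half-lives elapse, leaving f ≈ 0.0836 of each dose.
Each bolus raises the concentration by D/Vd = 1597/9 ≈ 177.444 μg/mL.
Steady-state trough Cmin,ss = C₀·f/(1−f) ≈ 177.444 × 0.0836/0.9164 ≈ 16.188 μg/mL.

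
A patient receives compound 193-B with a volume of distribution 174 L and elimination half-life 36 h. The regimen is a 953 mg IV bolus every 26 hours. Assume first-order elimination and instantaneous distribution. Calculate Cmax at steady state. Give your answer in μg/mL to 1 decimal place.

k = ln2/t½ = ln2/36 ≈ 0.019254 h⁻¹; fraction remaining f = e^(−kτ) = e^(−0.019254×26) ≈ 0.6062.
Accumulation ratio R = 1/(1 − f) ≈ 1/0.3938 ≈ 2.5394.
Single-dose peak C₀ = D/Vd = 953/174 ≈ 5.477 μg/mL.
Steady-state peak Cmax,ss = C₀·R ≈ 5.477 × 2.5394 ≈ 13.908 μg/mL.

13.9 μg/mL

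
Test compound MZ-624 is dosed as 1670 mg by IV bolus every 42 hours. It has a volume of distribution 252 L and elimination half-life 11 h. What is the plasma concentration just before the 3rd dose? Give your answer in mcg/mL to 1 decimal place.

0.5 mcg/mL

f = (1/2)^(τ/t½) = (1/2)^(42/11) ≈ 0.0709.
C₀ = D/Vd = 1670/252 ≈ 6.627 mcg/mL.
Before the 3rd dose, 2 doses have been given. Superposition: Cmin = C₀·(f + f²).
≈ 6.627 × (0.0709 + 0.0050) ≈ 6.627 × 0.0759 ≈ 0.503 mcg/mL.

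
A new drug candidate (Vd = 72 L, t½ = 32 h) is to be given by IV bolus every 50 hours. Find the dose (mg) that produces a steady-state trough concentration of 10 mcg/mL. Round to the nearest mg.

1407 mg

τ/t½ = 50/32 ≈ 1.5625, so f = (1/2)^(50/32) ≈ 0.338564.
Cmin,ss = (D/Vd)·f/(1−f), so D = Cmin,ss·Vd·(1−f)/f.
D = 10 × 72 × (1−f)/f ≈ 10 × 72 × 1.95365 ≈ 1406.63 mg.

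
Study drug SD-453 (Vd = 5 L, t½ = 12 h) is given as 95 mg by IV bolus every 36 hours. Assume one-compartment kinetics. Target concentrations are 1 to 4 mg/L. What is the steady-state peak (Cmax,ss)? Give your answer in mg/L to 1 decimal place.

21.7 mg/L

τ = 36 h = 3 half-lives, so f = (1/2)^3 = 0.125.
At steady state, R = 1/(1 − 0.125) = 8/7.
Single-dose peak C₀ = D/Vd = 95/5 = 19 mg/L.
Steady-state peak Cmax,ss = C₀·R = 19 × 8/7 ≈ 21.714 mg/L.
Peak 21.7 mg/L vs MTC 4 mg/L: exceeds toxic threshold.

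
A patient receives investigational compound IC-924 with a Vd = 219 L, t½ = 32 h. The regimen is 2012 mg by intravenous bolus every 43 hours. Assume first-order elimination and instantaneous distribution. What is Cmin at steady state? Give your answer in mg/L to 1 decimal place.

Over one 43-h interval, 43/32 ≈ 1.3438 half-lives elapse, leaving f ≈ 0.3940 of each dose.
Accumulation ratio R = 1/(1 − f) ≈ 1/0.6060 ≈ 1.6502.
Single-dose peak C₀ = D/Vd = 2012/219 ≈ 9.187 mg/L.
Steady-state peak Cmax,ss = C₀·R ≈ 9.187 × 1.6502 ≈ 15.160 mg/L.
Steady-state trough Cmin,ss = Cmax,ss·f ≈ 15.160 × 0.3940 ≈ 5.973 mg/L.

6.0 mg/L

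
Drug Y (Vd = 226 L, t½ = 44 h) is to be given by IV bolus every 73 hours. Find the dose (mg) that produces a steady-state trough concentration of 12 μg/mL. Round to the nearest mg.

τ/t½ = 73/44 ≈ 1.6591, so f = (1/2)^(73/44) ≈ 0.316639.
Cmin,ss = (D/Vd)·f/(1−f), so D = Cmin,ss·Vd·(1−f)/f.
D = 12 × 226 × (1−f)/f ≈ 12 × 226 × 2.15817 ≈ 5852.96 mg.

5853 mg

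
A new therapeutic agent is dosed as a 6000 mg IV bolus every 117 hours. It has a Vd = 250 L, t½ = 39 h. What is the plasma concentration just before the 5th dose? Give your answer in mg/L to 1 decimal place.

f = (1/2)^(τ/t½) = (1/2)^(117/39) ≈ 0.1250.
C₀ = D/Vd = 6000/250 ≈ 24.000 mg/L.
Before the 5th dose, 4 doses have been given. Superposition: Cmin = C₀·(f + f² + … + f^4).
≈ 24.000 × (0.1250 + 0.0156 + 0.0020 + 0.0002) ≈ 24.000 × 0.1428 ≈ 3.427 mg/L.

3.4 mg/L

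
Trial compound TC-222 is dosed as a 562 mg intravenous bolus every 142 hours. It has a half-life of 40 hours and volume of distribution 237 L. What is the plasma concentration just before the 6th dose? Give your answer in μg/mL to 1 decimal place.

f = (1/2)^(τ/t½) = (1/2)^(142/40) ≈ 0.0854.
C₀ = D/Vd = 562/237 ≈ 2.371 μg/mL.
Before the 6th dose, 5 doses have been given. Superposition: Cmin = C₀·(f + f² + … + f^5).
≈ 2.371 × (0.0854 + 0.0073 + 0.0006 + 0.0001 + 0.0000) ≈ 2.371 × 0.0934 ≈ 0.221 μg/mL.

0.2 μg/mL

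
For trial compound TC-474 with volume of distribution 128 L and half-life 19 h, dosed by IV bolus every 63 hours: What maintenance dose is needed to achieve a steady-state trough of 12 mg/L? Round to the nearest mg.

13759 mg

τ/t½ = 63/19 ≈ 3.3158, so f = (1/2)^(63/19) ≈ 0.100426.
Cmin,ss = (D/Vd)·f/(1−f), so D = Cmin,ss·Vd·(1−f)/f.
D = 12 × 128 × (1−f)/f ≈ 12 × 128 × 8.95758 ≈ 13758.84 mg.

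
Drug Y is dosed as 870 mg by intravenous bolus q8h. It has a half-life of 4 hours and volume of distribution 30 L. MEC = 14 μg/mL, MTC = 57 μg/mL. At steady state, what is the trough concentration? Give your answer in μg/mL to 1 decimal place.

9.7 μg/mL

The dosing interval is 2 half-lives, so f = 2^(−2) = 0.25.
Accumulation ratio R = 1/(1 − f) = 1/0.75 = 4/3.
Single-dose peak C₀ = D/Vd = 870/30 = 29 μg/mL.
Steady-state peak Cmax,ss = C₀·R = 29 × 4/3 ≈ 38.667 μg/mL.
Steady-state trough Cmin,ss = Cmax,ss·f ≈ 38.667 × 0.25 ≈ 9.667 μg/mL.
Trough 9.7 μg/mL vs MEC 14 μg/mL: subtherapeutic.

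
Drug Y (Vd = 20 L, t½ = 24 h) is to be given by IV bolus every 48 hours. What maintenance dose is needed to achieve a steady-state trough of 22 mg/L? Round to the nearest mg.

τ/t½ = 48/24 ≈ 2, so f = (1/2)^(48/24) ≈ 0.250000.
Cmin,ss = (D/Vd)·f/(1−f), so D = Cmin,ss·Vd·(1−f)/f.
D = 22 × 20 × (1−f)/f ≈ 22 × 20 × 3.00000 ≈ 1320.00 mg.

1320 mg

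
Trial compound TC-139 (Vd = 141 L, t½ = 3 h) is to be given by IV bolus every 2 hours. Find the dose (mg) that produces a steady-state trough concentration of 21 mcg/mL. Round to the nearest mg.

τ/t½ = 2/3 ≈ 0.66667, so f = (1/2)^(2/3) ≈ 0.629961.
Cmin,ss = (D/Vd)·f/(1−f), so D = Cmin,ss·Vd·(1−f)/f.
D = 21 × 141 × (1−f)/f ≈ 21 × 141 × 0.58740 ≈ 1739.29 mg.

1739 mg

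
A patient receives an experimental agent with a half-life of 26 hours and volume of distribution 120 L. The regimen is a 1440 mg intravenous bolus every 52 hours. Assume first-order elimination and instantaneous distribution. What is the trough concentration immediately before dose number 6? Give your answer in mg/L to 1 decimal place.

4.0 mg/L

f = (1/2)^(τ/t½) = (1/2)^(52/26) ≈ 0.2500.
C₀ = D/Vd = 1440/120 ≈ 12.000 mg/L.
Before the 6th dose, 5 doses have been given. Superposition: Cmin = C₀·(f + f² + … + f^5).
≈ 12.000 × (0.2500 + 0.0625 + 0.0156 + 0.0039 + 0.0010) ≈ 12.000 × 0.3330 ≈ 3.996 mg/L.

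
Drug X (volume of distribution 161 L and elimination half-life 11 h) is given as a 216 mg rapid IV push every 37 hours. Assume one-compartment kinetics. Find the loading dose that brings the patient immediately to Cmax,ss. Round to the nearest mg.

f = (1/2)^(37/11) ≈ 0.097150; accumulation ratio R = 1/(1−f) ≈ 1.10760.
Loading dose to hit Cmax,ss on first dose: D_load = D_maint·R ≈ 216 × 1.10760 ≈ 239.24 mg.

239 mg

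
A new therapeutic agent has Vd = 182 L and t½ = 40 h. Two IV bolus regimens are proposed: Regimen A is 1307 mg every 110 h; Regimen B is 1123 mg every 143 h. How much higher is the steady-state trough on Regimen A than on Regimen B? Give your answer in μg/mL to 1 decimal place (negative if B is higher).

0.7 μg/mL

Regimen A: f = (1/2)^(110/40) ≈ 0.1487; Cmin,ss = (1307/182)·f/(1−f) ≈ 1.254 μg/mL.
Regimen B: f = (1/2)^(143/40) ≈ 0.0839; Cmin,ss = (1123/182)·f/(1−f) ≈ 0.565 μg/mL.
Difference ≈ 1.254 − 0.565 ≈ 0.689 μg/mL.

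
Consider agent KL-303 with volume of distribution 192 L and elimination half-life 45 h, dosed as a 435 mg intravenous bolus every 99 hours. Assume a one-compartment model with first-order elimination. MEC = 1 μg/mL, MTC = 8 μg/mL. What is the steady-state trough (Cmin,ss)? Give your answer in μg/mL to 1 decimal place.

0.6 μg/mL

k = ln2/t½ = ln2/45 ≈ 0.015403 h⁻¹; fraction remaining f = e^(−kτ) = e^(−0.015403×99) ≈ 0.2176.
Single-dose peak C₀ = D/Vd = 435/192 ≈ 2.266 μg/mL.
Steady-state trough Cmin,ss = C₀·f/(1−f) ≈ 2.266 × 0.2176/0.7824 ≈ 0.630 μg/mL.
Trough 0.6 μg/mL vs MEC 1 μg/mL: subtherapeutic.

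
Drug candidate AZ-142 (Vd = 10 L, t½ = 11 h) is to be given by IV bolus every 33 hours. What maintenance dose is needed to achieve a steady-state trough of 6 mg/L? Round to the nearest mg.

420 mg

τ/t½ = 33/11 ≈ 3, so f = (1/2)^(33/11) ≈ 0.125000.
Cmin,ss = (D/Vd)·f/(1−f), so D = Cmin,ss·Vd·(1−f)/f.
D = 6 × 10 × (1−f)/f ≈ 6 × 10 × 7.00000 ≈ 420.00 mg.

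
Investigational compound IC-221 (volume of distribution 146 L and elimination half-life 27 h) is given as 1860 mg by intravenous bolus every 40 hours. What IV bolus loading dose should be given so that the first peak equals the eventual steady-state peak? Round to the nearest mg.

f = (1/2)^(40/27) ≈ 0.358121; accumulation ratio R = 1/(1−f) ≈ 1.55793.
Loading dose to hit Cmax,ss on first dose: D_load = D_maint·R ≈ 1860 × 1.55793 ≈ 2897.75 mg.

2898 mg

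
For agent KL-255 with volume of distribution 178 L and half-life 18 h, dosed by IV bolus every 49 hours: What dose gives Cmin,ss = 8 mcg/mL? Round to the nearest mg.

7973 mg

τ/t½ = 49/18 ≈ 2.7222, so f = (1/2)^(49/18) ≈ 0.151541.
Cmin,ss = (D/Vd)·f/(1−f), so D = Cmin,ss·Vd·(1−f)/f.
D = 8 × 178 × (1−f)/f ≈ 8 × 178 × 5.59887 ≈ 7972.79 mg.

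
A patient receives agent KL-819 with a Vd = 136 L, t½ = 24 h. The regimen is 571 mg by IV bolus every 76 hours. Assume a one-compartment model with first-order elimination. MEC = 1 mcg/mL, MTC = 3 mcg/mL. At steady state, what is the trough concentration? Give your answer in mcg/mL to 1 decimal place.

k = ln2/t½ = ln2/24 ≈ 0.028881 h⁻¹; fraction remaining f = e^(−kτ) = e^(−0.028881×76) ≈ 0.1114.
Accumulation ratio R = 1/(1 − f) ≈ 1/0.8886 ≈ 1.1254.
Single-dose peak C₀ = D/Vd = 571/136 ≈ 4.199 mcg/mL.
Steady-state peak Cmax,ss = C₀·R ≈ 4.199 × 1.1254 ≈ 4.726 mcg/mL.
One interval later, Cmin,ss = Cmax,ss·e^(−kτ) ≈ 4.726 × 0.1114 ≈ 0.526 mcg/mL.
Trough 0.5 mcg/mL vs MEC 1 mcg/mL: subtherapeutic.

0.5 mcg/mL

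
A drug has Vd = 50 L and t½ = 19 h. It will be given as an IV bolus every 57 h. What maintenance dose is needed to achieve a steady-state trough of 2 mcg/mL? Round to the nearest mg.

700 mg

τ/t½ = 57/19 ≈ 3, so f = (1/2)^(57/19) ≈ 0.125000.
Cmin,ss = (D/Vd)·f/(1−f), so D = Cmin,ss·Vd·(1−f)/f.
D = 2 × 50 × (1−f)/f ≈ 2 × 50 × 7.00000 ≈ 700.00 mg.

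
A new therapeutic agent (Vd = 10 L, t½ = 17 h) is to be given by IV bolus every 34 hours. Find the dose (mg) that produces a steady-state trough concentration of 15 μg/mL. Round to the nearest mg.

τ/t½ = 34/17 ≈ 2, so f = (1/2)^(34/17) ≈ 0.250000.
Cmin,ss = (D/Vd)·f/(1−f), so D = Cmin,ss·Vd·(1−f)/f.
D = 15 × 10 × (1−f)/f ≈ 15 × 10 × 3.00000 ≈ 450.00 mg.

450 mg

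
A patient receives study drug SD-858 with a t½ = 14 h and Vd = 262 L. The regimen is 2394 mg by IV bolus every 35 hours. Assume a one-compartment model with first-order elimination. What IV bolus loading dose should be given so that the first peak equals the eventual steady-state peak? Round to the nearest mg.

2908 mg

f = (1/2)^(35/14) ≈ 0.176777; accumulation ratio R = 1/(1−f) ≈ 1.21474.
Loading dose to hit Cmax,ss on first dose: D_load = D_maint·R ≈ 2394 × 1.21474 ≈ 2908.09 mg.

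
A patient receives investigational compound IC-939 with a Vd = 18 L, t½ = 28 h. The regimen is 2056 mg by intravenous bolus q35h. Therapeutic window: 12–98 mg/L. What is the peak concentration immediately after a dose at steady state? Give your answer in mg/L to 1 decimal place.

τ/t½ = 35/28 ≈ 1.25, so fraction remaining f = (1/2)^(35/28) ≈ 0.4204.
At steady state, accumulation factor R = 1/(1 − e^(−kτ)) ≈ 1.7253.
Single-dose peak C₀ = D/Vd = 2056/18 ≈ 114.222 mg/L.
Steady-state peak Cmax,ss = C₀·R ≈ 114.222 × 1.7253 ≈ 197.067 mg/L.
Peak 197.1 mg/L vs MTC 98 mg/L: exceeds toxic threshold.

197.1 mg/L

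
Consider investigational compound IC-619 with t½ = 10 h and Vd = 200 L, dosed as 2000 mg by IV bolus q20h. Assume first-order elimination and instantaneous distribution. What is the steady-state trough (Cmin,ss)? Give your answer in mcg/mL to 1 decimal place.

τ = 20 h = 2 half-lives, so f = (1/2)^2 = 0.25.
At steady state, R = 1/(1 − 0.25) = 4/3.
Single-dose peak C₀ = D/Vd = 2000/200 = 10 mcg/mL.
Steady-state peak Cmax,ss = C₀·R = 10 × 4/3 ≈ 13.333 mcg/mL.
Steady-state trough Cmin,ss = Cmax,ss·f ≈ 13.333 × 0.25 ≈ 3.333 mcg/mL.

3.3 mcg/mL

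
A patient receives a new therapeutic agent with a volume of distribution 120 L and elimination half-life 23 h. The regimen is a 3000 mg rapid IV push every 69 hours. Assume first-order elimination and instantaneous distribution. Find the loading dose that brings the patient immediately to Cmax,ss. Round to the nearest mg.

f = (1/2)^(69/23) ≈ 0.125000; accumulation ratio R = 1/(1−f) ≈ 1.14286.
Loading dose to hit Cmax,ss on first dose: D_load = D_maint·R ≈ 3000 × 1.14286 ≈ 3428.58 mg.

3429 mg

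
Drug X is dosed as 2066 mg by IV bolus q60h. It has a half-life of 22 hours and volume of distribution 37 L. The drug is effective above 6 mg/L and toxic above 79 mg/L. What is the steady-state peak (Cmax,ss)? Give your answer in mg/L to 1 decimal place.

65.8 mg/L

k = ln2/t½ = ln2/22 ≈ 0.031507 h⁻¹; fraction remaining f = e^(−kτ) = e^(−0.031507×60) ≈ 0.1510.
Accumulation ratio R = 1/(1 − f) ≈ 1/0.8490 ≈ 1.1779.
Single-dose peak C₀ = D/Vd = 2066/37 ≈ 55.838 mg/L.
Steady-state peak Cmax,ss = C₀·R ≈ 55.838 × 1.1779 ≈ 65.772 mg/L.
Peak 65.8 mg/L vs MTC 79 mg/L: below toxic threshold.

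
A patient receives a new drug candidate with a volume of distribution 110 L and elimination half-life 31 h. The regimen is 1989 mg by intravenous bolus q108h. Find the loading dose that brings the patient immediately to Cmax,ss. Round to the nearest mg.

f = (1/2)^(108/31) ≈ 0.089382; accumulation ratio R = 1/(1−f) ≈ 1.09816.
Loading dose to hit Cmax,ss on first dose: D_load = D_maint·R ≈ 1989 × 1.09816 ≈ 2184.24 mg.

2184 mg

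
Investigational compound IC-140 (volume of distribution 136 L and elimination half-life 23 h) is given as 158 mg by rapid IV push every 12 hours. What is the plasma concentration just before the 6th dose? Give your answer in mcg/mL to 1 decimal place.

f = (1/2)^(τ/t½) = (1/2)^(12/23) ≈ 0.6965.
C₀ = D/Vd = 158/136 ≈ 1.162 mcg/mL.
Before the 6th dose, 5 doses have been given. Superposition: Cmin = C₀·(f + f² + … + f^5).
≈ 1.162 × (0.6965 + 0.4851 + 0.3379 + 0.2353 + 0.1639) ≈ 1.162 × 1.9187 ≈ 2.230 mcg/mL.

2.2 mcg/mL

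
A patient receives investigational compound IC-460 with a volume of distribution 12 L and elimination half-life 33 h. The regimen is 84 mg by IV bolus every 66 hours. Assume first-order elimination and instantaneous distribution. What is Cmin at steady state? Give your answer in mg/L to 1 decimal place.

τ = 66 h = 2 half-lives, so f = (1/2)^2 = 0.25.
At steady state, R = 1/(1 − 0.25) = 4/3.
Single-dose peak C₀ = D/Vd = 84/12 = 7 mg/L.
Steady-state peak Cmax,ss = C₀·R = 7 × 4/3 ≈ 9.333 mg/L.
Steady-state trough Cmin,ss = Cmax,ss·f ≈ 9.333 × 0.25 ≈ 2.333 mg/L.

2.3 mg/L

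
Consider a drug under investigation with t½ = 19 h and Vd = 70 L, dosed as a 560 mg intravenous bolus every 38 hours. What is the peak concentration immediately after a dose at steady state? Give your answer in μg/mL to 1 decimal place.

10.7 μg/mL

The dosing interval is 2 half-lives, so f = 2^(−2) = 0.25.
Accumulation ratio R = 1/(1 − f) = 1/0.75 = 4/3.
Single-dose peak C₀ = D/Vd = 560/70 = 8 μg/mL.
Steady-state peak Cmax,ss = C₀·R = 8 × 4/3 ≈ 10.667 μg/mL.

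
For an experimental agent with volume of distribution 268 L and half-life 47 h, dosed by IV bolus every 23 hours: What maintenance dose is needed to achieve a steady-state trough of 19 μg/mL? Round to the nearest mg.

2056 mg

τ/t½ = 23/47 ≈ 0.48936, so f = (1/2)^(23/47) ≈ 0.712340.
Cmin,ss = (D/Vd)·f/(1−f), so D = Cmin,ss·Vd·(1−f)/f.
D = 19 × 268 × (1−f)/f ≈ 19 × 268 × 0.40382 ≈ 2056.25 mg.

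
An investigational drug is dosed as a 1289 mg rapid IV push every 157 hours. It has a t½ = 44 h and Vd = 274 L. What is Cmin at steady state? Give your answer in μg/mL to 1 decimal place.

0.4 μg/mL

τ/t½ = 157/44 ≈ 3.5682, so fraction remaining f = (1/2)^(157/44) ≈ 0.0843.
Accumulation ratio R = 1/(1 − f) ≈ 1/0.9157 ≈ 1.0921.
Each bolus raises the concentration by D/Vd = 1289/274 ≈ 4.704 μg/mL.
Steady-state peak Cmax,ss = C₀·R ≈ 4.704 × 1.0921 ≈ 5.137 μg/mL.
Steady-state trough Cmin,ss = Cmax,ss·f ≈ 5.137 × 0.0843 ≈ 0.433 μg/mL.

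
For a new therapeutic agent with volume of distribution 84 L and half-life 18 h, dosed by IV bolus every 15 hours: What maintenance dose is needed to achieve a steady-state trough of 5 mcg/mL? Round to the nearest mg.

328 mg

τ/t½ = 15/18 ≈ 0.83333, so f = (1/2)^(15/18) ≈ 0.561231.
Cmin,ss = (D/Vd)·f/(1−f), so D = Cmin,ss·Vd·(1−f)/f.
D = 5 × 84 × (1−f)/f ≈ 5 × 84 × 0.78180 ≈ 328.36 mg.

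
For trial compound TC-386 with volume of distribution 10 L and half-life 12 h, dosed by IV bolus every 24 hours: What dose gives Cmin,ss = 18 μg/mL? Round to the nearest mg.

τ/t½ = 24/12 ≈ 2, so f = (1/2)^(24/12) ≈ 0.250000.
Cmin,ss = (D/Vd)·f/(1−f), so D = Cmin,ss·Vd·(1−f)/f.
D = 18 × 10 × (1−f)/f ≈ 18 × 10 × 3.00000 ≈ 540.00 mg.

540 mg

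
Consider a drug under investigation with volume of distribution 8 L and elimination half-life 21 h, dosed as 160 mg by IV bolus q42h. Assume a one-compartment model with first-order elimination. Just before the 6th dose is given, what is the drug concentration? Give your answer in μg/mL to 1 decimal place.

6.7 μg/mL

f = (1/2)^(τ/t½) = (1/2)^(42/21) ≈ 0.2500.
C₀ = D/Vd = 160/8 ≈ 20.000 μg/mL.
Before the 6th dose, 5 doses have been given. Superposition: Cmin = C₀·(f + f² + … + f^5).
≈ 20.000 × (0.2500 + 0.0625 + 0.0156 + 0.0039 + 0.0010) ≈ 20.000 × 0.3330 ≈ 6.660 μg/mL.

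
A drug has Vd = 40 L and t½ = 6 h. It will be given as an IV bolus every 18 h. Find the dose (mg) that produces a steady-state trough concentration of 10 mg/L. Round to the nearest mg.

τ/t½ = 18/6 ≈ 3, so f = (1/2)^(18/6) ≈ 0.125000.
Cmin,ss = (D/Vd)·f/(1−f), so D = Cmin,ss·Vd·(1−f)/f.
D = 10 × 40 × (1−f)/f ≈ 10 × 40 × 7.00000 ≈ 2800.00 mg.

2800 mg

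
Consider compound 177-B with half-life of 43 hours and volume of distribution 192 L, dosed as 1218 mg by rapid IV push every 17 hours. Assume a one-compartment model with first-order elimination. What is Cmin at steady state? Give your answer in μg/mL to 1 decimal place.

τ/t½ = 17/43 ≈ 0.39535, so fraction remaining f = (1/2)^(17/43) ≈ 0.7603.
Accumulation ratio R = 1/(1 − f) ≈ 1/0.2397 ≈ 4.1719.
Single-dose peak C₀ = D/Vd = 1218/192 ≈ 6.344 μg/mL.
Steady-state peak Cmax,ss = C₀·R ≈ 6.344 × 4.1719 ≈ 26.467 μg/mL.
Steady-state trough Cmin,ss = Cmax,ss·f ≈ 26.467 × 0.7603 ≈ 20.123 μg/mL.

20.1 μg/mL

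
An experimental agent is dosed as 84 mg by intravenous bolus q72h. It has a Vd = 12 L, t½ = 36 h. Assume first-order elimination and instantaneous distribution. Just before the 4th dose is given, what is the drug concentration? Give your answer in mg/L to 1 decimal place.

f = (1/2)^(τ/t½) = (1/2)^(72/36) ≈ 0.2500.
C₀ = D/Vd = 84/12 ≈ 7.000 mg/L.
Before the 4th dose, 3 doses have been given. Superposition: Cmin = C₀·(f + f² + … + f^3).
≈ 7.000 × (0.2500 + 0.0625 + 0.0156) ≈ 7.000 × 0.3281 ≈ 2.297 mg/L.

2.3 mg/L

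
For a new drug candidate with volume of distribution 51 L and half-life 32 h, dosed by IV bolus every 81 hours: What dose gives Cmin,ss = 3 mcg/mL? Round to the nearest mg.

τ/t½ = 81/32 ≈ 2.5312, so f = (1/2)^(81/32) ≈ 0.172989.
Cmin,ss = (D/Vd)·f/(1−f), so D = Cmin,ss·Vd·(1−f)/f.
D = 3 × 51 × (1−f)/f ≈ 3 × 51 × 4.78071 ≈ 731.45 mg.

731 mg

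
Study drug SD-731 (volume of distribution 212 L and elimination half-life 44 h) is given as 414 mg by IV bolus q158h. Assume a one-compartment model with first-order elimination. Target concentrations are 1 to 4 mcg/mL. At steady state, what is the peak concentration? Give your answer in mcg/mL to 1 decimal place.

2.1 mcg/mL

Over one 158-h interval, 158/44 ≈ 3.5909 half-lives elapse, leaving f ≈ 0.0830 of each dose.
Accumulation ratio R = 1/(1 − f) ≈ 1/0.9170 ≈ 1.0905.
Single-dose peak C₀ = D/Vd = 414/212 ≈ 1.953 mcg/mL.
Steady-state peak Cmax,ss = C₀·R ≈ 1.953 × 1.0905 ≈ 2.130 mcg/mL.
Peak 2.1 mcg/mL vs MTC 4 mcg/mL: below toxic threshold.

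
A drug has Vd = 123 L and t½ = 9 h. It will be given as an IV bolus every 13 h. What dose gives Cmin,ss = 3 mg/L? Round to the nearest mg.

τ/t½ = 13/9 ≈ 1.4444, so f = (1/2)^(13/9) ≈ 0.367434.
Cmin,ss = (D/Vd)·f/(1−f), so D = Cmin,ss·Vd·(1−f)/f.
D = 3 × 123 × (1−f)/f ≈ 3 × 123 × 1.72158 ≈ 635.26 mg.

635 mg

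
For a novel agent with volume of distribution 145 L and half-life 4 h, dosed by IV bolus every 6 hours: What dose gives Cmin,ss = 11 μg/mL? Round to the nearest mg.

τ/t½ = 6/4 ≈ 1.5, so f = (1/2)^(6/4) ≈ 0.353553.
Cmin,ss = (D/Vd)·f/(1−f), so D = Cmin,ss·Vd·(1−f)/f.
D = 11 × 145 × (1−f)/f ≈ 11 × 145 × 1.82843 ≈ 2916.35 mg.

2916 mg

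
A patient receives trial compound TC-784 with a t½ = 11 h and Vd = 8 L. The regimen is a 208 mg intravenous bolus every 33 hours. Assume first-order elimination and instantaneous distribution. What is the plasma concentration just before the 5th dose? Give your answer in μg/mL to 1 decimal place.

f = (1/2)^(τ/t½) = (1/2)^(33/11) ≈ 0.1250.
C₀ = D/Vd = 208/8 ≈ 26.000 μg/mL.
Before the 5th dose, 4 doses have been given. Superposition: Cmin = C₀·(f + f² + … + f^4).
≈ 26.000 × (0.1250 + 0.0156 + 0.0020 + 0.0002) ≈ 26.000 × 0.1428 ≈ 3.713 μg/mL.

3.7 μg/mL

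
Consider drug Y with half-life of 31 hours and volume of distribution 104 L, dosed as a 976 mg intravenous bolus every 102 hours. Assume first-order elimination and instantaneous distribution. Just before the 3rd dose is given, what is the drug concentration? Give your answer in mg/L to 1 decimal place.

f = (1/2)^(τ/t½) = (1/2)^(102/31) ≈ 0.1022.
C₀ = D/Vd = 976/104 ≈ 9.385 mg/L.
Before the 3rd dose, 2 doses have been given. Superposition: Cmin = C₀·(f + f²).
≈ 9.385 × (0.1022 + 0.0104) ≈ 9.385 × 0.1126 ≈ 1.057 mg/L.

1.1 mg/L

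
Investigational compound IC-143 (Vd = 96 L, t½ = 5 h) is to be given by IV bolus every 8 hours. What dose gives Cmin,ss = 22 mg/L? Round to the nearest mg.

4290 mg

τ/t½ = 8/5 ≈ 1.6, so f = (1/2)^(8/5) ≈ 0.329877.
Cmin,ss = (D/Vd)·f/(1−f), so D = Cmin,ss·Vd·(1−f)/f.
D = 22 × 96 × (1−f)/f ≈ 22 × 96 × 2.03143 ≈ 4290.38 mg.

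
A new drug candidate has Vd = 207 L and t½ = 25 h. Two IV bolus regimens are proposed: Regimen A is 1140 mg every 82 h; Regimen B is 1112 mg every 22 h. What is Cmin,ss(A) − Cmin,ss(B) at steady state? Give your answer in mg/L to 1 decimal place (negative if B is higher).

Regimen A: f = (1/2)^(82/25) ≈ 0.1029; Cmin,ss = (1140/207)·f/(1−f) ≈ 0.632 mg/L.
Regimen B: f = (1/2)^(22/25) ≈ 0.5434; Cmin,ss = (1112/207)·f/(1−f) ≈ 6.393 mg/L.
Difference ≈ 0.632 − 6.393 ≈ -5.761 mg/L.

-5.8 mg/L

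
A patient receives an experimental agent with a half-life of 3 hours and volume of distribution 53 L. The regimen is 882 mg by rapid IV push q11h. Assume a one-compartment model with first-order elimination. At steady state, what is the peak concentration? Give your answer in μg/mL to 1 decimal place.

18.1 μg/mL

Over one 11-h interval, 11/3 ≈ 3.6667 half-lives elapse, leaving f ≈ 0.0787 of each dose.
At steady state, accumulation factor R = 1/(1 − e^(−kτ)) ≈ 1.0854.
Each bolus raises the concentration by D/Vd = 882/53 ≈ 16.642 μg/mL.
Cmax,ss = C₀/(1 − f) ≈ 16.642/0.9213 ≈ 18.064 μg/mL.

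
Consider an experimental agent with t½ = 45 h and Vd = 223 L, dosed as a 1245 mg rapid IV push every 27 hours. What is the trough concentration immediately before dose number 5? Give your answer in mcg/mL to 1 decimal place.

8.8 mcg/mL

f = (1/2)^(τ/t½) = (1/2)^(27/45) ≈ 0.6598.
C₀ = D/Vd = 1245/223 ≈ 5.583 mcg/mL.
Before the 5th dose, 4 doses have been given. Superposition: Cmin = C₀·(f + f² + … + f^4).
≈ 5.583 × (0.6598 + 0.4353 + 0.2872 + 0.1895) ≈ 5.583 × 1.5718 ≈ 8.775 mcg/mL.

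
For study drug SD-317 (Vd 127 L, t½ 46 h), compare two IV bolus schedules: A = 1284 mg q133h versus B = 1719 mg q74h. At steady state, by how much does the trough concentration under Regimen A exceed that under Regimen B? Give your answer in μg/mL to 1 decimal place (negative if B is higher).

Regimen A: f = (1/2)^(133/46) ≈ 0.1348; Cmin,ss = (1284/127)·f/(1−f) ≈ 1.575 μg/mL.
Regimen B: f = (1/2)^(74/46) ≈ 0.3279; Cmin,ss = (1719/127)·f/(1−f) ≈ 6.604 μg/mL.
Difference ≈ 1.575 − 6.604 ≈ -5.029 μg/mL.

-5.0 μg/mL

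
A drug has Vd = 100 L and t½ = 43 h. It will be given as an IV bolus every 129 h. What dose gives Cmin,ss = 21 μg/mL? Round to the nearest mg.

τ/t½ = 129/43 ≈ 3, so f = (1/2)^(129/43) ≈ 0.125000.
Cmin,ss = (D/Vd)·f/(1−f), so D = Cmin,ss·Vd·(1−f)/f.
D = 21 × 100 × (1−f)/f ≈ 21 × 100 × 7.00000 ≈ 14700.00 mg.

14700 mg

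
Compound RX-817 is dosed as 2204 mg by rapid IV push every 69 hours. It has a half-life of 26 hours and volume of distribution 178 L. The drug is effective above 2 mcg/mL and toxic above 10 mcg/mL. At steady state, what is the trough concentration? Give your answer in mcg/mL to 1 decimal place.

2.3 mcg/mL

Over one 69-h interval, 69/26 ≈ 2.6538 half-lives elapse, leaving f ≈ 0.1589 of each dose.
Accumulation ratio R = 1/(1 − f) ≈ 1/0.8411 ≈ 1.1889.
Each bolus raises the concentration by D/Vd = 2204/178 ≈ 12.382 mcg/mL.
Cmax,ss = C₀/(1 − f) ≈ 12.382/0.8411 ≈ 14.721 mcg/mL.
Steady-state trough Cmin,ss = Cmax,ss·f ≈ 14.721 × 0.1589 ≈ 2.339 mcg/mL.
Trough 2.3 mcg/mL vs MEC 2 mcg/mL: adequate.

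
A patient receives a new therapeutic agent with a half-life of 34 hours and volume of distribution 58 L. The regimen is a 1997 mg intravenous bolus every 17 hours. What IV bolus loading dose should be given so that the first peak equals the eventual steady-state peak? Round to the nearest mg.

f = (1/2)^(17/34) ≈ 0.707107; accumulation ratio R = 1/(1−f) ≈ 3.41422.
Loading dose to hit Cmax,ss on first dose: D_load = D_maint·R ≈ 1997 × 3.41422 ≈ 6818.20 mg.

6818 mg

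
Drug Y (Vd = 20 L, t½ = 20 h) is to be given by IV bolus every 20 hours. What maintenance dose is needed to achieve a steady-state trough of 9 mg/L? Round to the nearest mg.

τ/t½ = 20/20 ≈ 1, so f = (1/2)^(20/20) ≈ 0.500000.
Cmin,ss = (D/Vd)·f/(1−f), so D = Cmin,ss·Vd·(1−f)/f.
D = 9 × 20 × (1−f)/f ≈ 9 × 20 × 1.00000 ≈ 180.00 mg.

180 mg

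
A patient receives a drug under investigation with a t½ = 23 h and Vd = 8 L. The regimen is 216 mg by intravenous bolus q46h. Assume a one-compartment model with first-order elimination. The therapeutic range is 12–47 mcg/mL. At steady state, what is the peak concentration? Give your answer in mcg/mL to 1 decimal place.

36.0 mcg/mL

τ = 46 h = 2 half-lives, so f = (1/2)^2 = 0.25.
At steady state, R = 1/(1 − 0.25) = 4/3.
Single-dose peak C₀ = D/Vd = 216/8 = 27 mcg/mL.
Steady-state peak Cmax,ss = C₀·R = 27 × 4/3 ≈ 36.000 mcg/mL.
Peak 36.0 mcg/mL vs MTC 47 mcg/mL: below toxic threshold.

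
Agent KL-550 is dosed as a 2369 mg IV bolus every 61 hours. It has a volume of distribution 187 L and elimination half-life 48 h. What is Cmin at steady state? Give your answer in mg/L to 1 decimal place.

Over one 61-h interval, 61/48 ≈ 1.2708 half-lives elapse, leaving f ≈ 0.4144 of each dose.
At steady state, accumulation factor R = 1/(1 − e^(−kτ)) ≈ 1.7077.
Single-dose peak C₀ = D/Vd = 2369/187 ≈ 12.668 mg/L.
Cmax,ss = C₀/(1 − f) ≈ 12.668/0.5856 ≈ 21.633 mg/L.
One interval later, Cmin,ss = Cmax,ss·e^(−kτ) ≈ 21.633 × 0.4144 ≈ 8.965 mg/L.

9.0 mg/L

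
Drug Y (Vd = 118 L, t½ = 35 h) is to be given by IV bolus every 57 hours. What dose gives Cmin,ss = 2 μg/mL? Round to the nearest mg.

494 mg

τ/t½ = 57/35 ≈ 1.6286, so f = (1/2)^(57/35) ≈ 0.323408.
Cmin,ss = (D/Vd)·f/(1−f), so D = Cmin,ss·Vd·(1−f)/f.
D = 2 × 118 × (1−f)/f ≈ 2 × 118 × 2.09207 ≈ 493.73 mg.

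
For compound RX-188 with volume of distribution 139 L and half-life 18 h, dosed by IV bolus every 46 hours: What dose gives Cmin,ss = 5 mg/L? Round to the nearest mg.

τ/t½ = 46/18 ≈ 2.5556, so f = (1/2)^(46/18) ≈ 0.170099.
Cmin,ss = (D/Vd)·f/(1−f), so D = Cmin,ss·Vd·(1−f)/f.
D = 5 × 139 × (1−f)/f ≈ 5 × 139 × 4.87893 ≈ 3390.86 mg.

3391 mg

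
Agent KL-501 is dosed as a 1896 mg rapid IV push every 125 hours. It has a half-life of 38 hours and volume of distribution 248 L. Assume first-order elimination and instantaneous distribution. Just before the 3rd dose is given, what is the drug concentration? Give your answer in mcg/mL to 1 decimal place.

f = (1/2)^(τ/t½) = (1/2)^(125/38) ≈ 0.1023.
C₀ = D/Vd = 1896/248 ≈ 7.645 mcg/mL.
Before the 3rd dose, 2 doses have been given. Superposition: Cmin = C₀·(f + f²).
≈ 7.645 × (0.1023 + 0.0105) ≈ 7.645 × 0.1128 ≈ 0.862 mcg/mL.

0.9 mcg/mL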